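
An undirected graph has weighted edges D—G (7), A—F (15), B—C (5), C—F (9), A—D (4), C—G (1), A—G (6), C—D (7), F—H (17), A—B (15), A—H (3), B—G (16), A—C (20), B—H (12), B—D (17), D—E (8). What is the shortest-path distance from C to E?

15

Some routes from C to E:
C - B - D - E: 5 + 17 + 8 = 30
C - G - D - E: 1 + 7 + 8 = 16
C - D - E: 7 + 8 = 15
C - G - A - D - E: 1 + 6 + 4 + 8 = 19
The minimum is 15.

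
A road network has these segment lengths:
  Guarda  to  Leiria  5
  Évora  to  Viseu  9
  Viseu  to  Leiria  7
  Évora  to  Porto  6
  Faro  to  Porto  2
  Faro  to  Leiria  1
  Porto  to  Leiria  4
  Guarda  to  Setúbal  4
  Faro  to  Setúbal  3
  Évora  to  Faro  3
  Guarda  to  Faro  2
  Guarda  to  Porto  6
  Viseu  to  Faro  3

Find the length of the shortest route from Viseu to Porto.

5

Some routes from Viseu to Porto:
Viseu-Faro-Porto: 3 + 2 = 5
Viseu-Faro-Leiria-Porto: 3 + 1 + 4 = 8
Viseu-Leiria-Porto: 7 + 4 = 11
Viseu-Faro-Guarda-Porto: 3 + 2 + 6 = 11
Viseu-Leiria-Faro-Porto: 7 + 1 + 2 = 10
Shortest: 5.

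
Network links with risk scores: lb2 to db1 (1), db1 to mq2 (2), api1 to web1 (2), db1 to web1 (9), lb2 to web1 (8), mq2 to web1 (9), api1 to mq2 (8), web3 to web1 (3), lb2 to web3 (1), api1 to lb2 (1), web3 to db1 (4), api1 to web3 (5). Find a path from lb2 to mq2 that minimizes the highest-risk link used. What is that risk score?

Some routes from lb2 to mq2:
lb2 - api1 - web1 - web3 - db1 - mq2: max(1, 2, 3, 4, 2) = 4
lb2 - api1 - web3 - db1 - mq2: max(1, 5, 4, 2) = 5
lb2 - db1 - mq2: max(1, 2) = 2
lb2 - web3 - db1 - mq2: max(1, 4, 2) = 4
The minimum achievable maximum is 2.

2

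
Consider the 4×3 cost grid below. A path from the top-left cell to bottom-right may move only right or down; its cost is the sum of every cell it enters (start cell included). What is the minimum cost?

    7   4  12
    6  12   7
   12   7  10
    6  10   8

Best path: [0,0] → [0,1] → [0,2] → [1,2] → [2,2] → [3,2]
Cost: 7 + 4 + 12 + 7 + 10 + 8 = 48

48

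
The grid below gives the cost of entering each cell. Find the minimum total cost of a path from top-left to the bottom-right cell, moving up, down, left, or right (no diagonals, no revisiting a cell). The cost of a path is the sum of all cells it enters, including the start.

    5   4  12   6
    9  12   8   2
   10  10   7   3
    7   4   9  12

44

One optimal route is [0,0] [0,1] [0,2] [0,3] [1,3] [2,3] [3,3].
Its cost is 5 + 4 + 12 + 6 + 2 + 3 + 12 = 44.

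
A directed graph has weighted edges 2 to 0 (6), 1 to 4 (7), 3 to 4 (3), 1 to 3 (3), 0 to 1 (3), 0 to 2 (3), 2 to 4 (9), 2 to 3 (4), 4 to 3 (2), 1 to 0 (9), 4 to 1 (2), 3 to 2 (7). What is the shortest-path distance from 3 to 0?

Candidate routes:
3 - 4 - 1 - 0: 3 + 2 + 9 = 14
3 - 2 - 0: 7 + 6 = 13
3 - 2 - 4 - 1 - 0: 7 + 9 + 2 + 9 = 27
Best route has total 13.

13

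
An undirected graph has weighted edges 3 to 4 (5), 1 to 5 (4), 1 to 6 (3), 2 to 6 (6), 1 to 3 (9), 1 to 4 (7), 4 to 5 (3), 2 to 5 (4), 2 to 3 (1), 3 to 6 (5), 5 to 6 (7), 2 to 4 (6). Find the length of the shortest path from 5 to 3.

Comparing a few candidate routes:
5-1-6-3: 4 + 3 + 5 = 12
5-2-3: 4 + 1 = 5
5-4-2-3: 3 + 6 + 1 = 10
5-4-3: 3 + 5 = 8
Best route has total 5.

5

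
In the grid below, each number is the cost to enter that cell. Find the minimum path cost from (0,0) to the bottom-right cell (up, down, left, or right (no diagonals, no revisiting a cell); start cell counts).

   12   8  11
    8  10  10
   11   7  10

47

Path r0c0 → r0c1 → r1c1 → r2c1 → r2c2: 12 + 8 + 10 + 7 + 10 = 47.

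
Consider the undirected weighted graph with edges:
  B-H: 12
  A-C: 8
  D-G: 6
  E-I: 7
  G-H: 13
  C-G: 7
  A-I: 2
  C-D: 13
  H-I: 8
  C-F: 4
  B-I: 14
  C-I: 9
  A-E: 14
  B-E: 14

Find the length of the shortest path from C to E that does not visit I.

Paths from C to E avoiding I:
C-A-E: 8 + 14 = 22
C-D-G-H-B-E: 13 + 6 + 13 + 12 + 14 = 58
C-G-H-B-E: 7 + 13 + 12 + 14 = 46
The minimum is 22.

22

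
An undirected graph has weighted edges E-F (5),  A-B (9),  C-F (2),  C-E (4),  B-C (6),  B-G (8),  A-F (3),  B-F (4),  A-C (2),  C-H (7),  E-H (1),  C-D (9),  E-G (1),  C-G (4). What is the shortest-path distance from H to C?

5

Checking several routes:
H-E-C: 1 + 4 = 5
H-E-F-C: 1 + 5 + 2 = 8
H-E-F-A-C: 1 + 5 + 3 + 2 = 11
H-C: 7
H-E-G-C: 1 + 1 + 4 = 6
Best route has total 5.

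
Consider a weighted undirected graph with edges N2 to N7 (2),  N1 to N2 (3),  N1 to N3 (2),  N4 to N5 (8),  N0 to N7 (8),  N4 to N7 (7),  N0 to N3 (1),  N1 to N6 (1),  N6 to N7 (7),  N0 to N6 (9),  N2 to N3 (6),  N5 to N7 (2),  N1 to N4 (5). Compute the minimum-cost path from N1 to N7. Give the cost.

Checking several routes:
N1-N6-N7: 1 + 7 = 8
N1-N4-N7: 5 + 7 = 12
N1-N3-N2-N7: 2 + 6 + 2 = 10
N1-N2-N7: 3 + 2 = 5
N1-N3-N0-N7: 2 + 1 + 8 = 11
The minimum is 5.

5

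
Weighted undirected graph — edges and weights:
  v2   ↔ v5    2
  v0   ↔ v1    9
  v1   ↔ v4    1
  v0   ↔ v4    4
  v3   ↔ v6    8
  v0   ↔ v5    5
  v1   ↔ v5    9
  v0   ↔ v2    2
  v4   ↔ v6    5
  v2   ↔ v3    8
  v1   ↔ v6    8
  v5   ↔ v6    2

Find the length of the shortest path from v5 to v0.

A few of the v5→v0 routes:
v5 -> v6 -> v4 -> v0: 2 + 5 + 4 = 11
v5 -> v0: 5
v5 -> v2 -> v0: 2 + 2 = 4
The minimum is 4.

4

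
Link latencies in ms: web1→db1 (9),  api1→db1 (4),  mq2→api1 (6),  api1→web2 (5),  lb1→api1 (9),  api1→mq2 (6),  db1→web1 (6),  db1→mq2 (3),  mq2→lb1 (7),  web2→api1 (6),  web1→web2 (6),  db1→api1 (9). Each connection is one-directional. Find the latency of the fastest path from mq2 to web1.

Candidate routes:
mq2 -> lb1 -> api1 -> db1 -> web1: 7 + 9 + 4 + 6 = 26
mq2 -> api1 -> db1 -> web1: 6 + 4 + 6 = 16
The minimum is 16 ms.

16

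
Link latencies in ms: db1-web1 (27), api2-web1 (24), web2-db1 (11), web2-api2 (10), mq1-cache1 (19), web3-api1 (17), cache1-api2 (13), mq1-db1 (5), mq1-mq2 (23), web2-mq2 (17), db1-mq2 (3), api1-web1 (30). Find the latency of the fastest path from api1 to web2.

A few of the api1→web2 routes:
api1 -> web1 -> db1 -> web2: 30 + 27 + 11 = 68
api1 -> web1 -> db1 -> mq2 -> web2: 30 + 27 + 3 + 17 = 77
api1 -> web1 -> api2 -> web2: 30 + 24 + 10 = 64
api1 -> web1 -> api2 -> cache1 -> mq1 -> db1 -> web2: 30 + 24 + 13 + 19 + 5 + 11 = 102
The minimum is 64 ms.

64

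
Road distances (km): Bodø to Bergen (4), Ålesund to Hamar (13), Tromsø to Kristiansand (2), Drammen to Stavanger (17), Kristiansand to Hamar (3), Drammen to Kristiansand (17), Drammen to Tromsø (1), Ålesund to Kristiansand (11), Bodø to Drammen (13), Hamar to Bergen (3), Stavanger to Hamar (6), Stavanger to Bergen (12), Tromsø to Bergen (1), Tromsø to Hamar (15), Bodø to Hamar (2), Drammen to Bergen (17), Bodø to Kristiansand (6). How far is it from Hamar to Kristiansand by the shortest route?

Checking several routes:
Hamar-Bodø-Bergen-Tromsø-Kristiansand: 2 + 4 + 1 + 2 = 9
Hamar-Bodø-Kristiansand: 2 + 6 = 8
Hamar-Tromsø-Kristiansand: 15 + 2 = 17
Hamar-Bergen-Tromsø-Kristiansand: 3 + 1 + 2 = 6
Hamar-Bergen-Bodø-Kristiansand: 3 + 4 + 6 = 13
Hamar-Kristiansand: 3
The minimum is 3 km.

3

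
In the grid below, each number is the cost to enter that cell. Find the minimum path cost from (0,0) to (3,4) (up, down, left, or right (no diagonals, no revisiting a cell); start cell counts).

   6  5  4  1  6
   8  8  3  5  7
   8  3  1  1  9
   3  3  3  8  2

30

Take [0,0] [0,1] [0,2] [1,2] [2,2] [2,3] [3,3] [3,4] for a total of 6 + 5 + 4 + 3 + 1 + 1 + 8 + 2 = 30.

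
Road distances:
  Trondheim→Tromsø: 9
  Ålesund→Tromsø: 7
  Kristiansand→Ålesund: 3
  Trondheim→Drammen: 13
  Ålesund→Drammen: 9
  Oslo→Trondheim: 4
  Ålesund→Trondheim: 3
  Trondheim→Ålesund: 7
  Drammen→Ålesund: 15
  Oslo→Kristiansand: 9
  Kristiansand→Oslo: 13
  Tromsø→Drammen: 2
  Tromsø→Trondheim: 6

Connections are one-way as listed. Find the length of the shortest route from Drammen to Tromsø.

Paths from Drammen to Tromsø:
Drammen-Ålesund-Trondheim-Tromsø: 15 + 3 + 9 = 27
Drammen-Ålesund-Tromsø: 15 + 7 = 22
The minimum is 22.

22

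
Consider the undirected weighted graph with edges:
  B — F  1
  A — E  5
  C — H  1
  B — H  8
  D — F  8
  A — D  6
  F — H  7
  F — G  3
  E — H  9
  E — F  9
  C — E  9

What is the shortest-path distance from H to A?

14

Some routes from H to A:
H→E→A: 9 + 5 = 14
H→F→D→A: 7 + 8 + 6 = 21
H→C→E→A: 1 + 9 + 5 = 15
Shortest: 14.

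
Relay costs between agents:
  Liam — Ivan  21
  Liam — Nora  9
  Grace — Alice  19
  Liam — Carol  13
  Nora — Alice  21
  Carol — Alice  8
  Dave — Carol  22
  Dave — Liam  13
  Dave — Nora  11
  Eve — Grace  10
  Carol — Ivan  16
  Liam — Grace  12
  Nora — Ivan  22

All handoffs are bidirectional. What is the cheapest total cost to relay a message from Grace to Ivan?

Some routes from Grace to Ivan:
Grace -> Alice -> Carol -> Liam -> Ivan: 19 + 8 + 13 + 21 = 61
Grace -> Alice -> Carol -> Ivan: 19 + 8 + 16 = 43
Grace -> Liam -> Ivan: 12 + 21 = 33
Grace -> Liam -> Dave -> Nora -> Ivan: 12 + 13 + 11 + 22 = 58
Grace -> Liam -> Carol -> Ivan: 12 + 13 + 16 = 41
Grace -> Liam -> Nora -> Ivan: 12 + 9 + 22 = 43
Shortest: 33.

33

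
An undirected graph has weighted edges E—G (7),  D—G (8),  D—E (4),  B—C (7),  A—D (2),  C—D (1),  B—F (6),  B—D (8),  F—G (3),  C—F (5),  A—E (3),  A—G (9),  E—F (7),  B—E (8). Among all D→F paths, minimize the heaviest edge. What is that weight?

A few of the D→F routes:
D → E → F: max(4, 7) = 7
D → A → E → F: max(2, 3, 7) = 7
D → C → B → F: max(1, 7, 6) = 7
D → A → E → G → F: max(2, 3, 7, 3) = 7
D → E → G → F: max(4, 7, 3) = 7
D → C → F: max(1, 5) = 5
Smallest bottleneck: 5.

5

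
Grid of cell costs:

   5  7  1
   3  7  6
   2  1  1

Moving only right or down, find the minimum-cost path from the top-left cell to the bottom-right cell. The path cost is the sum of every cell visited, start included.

12

Path [0,0] → [1,0] → [2,0] → [2,1] → [2,2]: 5 + 3 + 2 + 1 + 1 = 12.
(Top row then right column would cost 20.)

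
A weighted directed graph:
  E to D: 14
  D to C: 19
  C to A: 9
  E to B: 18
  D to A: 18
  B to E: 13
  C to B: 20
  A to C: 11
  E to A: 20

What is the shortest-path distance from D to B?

Routes from D to B:
D→A→C→B: 18 + 11 + 20 = 49
D→C→B: 19 + 20 = 39
Best route has total 39.

39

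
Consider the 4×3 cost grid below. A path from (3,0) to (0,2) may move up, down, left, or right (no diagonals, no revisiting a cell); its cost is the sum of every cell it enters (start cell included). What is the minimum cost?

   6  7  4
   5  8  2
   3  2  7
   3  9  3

21

Best path: (3,0) (2,0) (2,1) (2,2) (1,2) (0,2)
Cost: 3 + 3 + 2 + 7 + 2 + 4 = 21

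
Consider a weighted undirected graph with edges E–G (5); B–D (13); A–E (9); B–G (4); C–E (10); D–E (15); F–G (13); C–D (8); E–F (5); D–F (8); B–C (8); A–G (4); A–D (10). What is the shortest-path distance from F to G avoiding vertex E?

Paths from F to G avoiding E:
F - D - C - B - G: 8 + 8 + 8 + 4 = 28
F - D - A - G: 8 + 10 + 4 = 22
F - D - B - G: 8 + 13 + 4 = 25
F - G: 13
Best route has total 13.

13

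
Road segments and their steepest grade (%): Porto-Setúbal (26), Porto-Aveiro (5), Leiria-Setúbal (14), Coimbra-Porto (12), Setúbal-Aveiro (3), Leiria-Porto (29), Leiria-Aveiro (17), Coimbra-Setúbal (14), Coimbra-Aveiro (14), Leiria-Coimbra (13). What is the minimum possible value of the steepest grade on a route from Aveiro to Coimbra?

12

Comparing a few candidate routes:
Aveiro-Leiria-Coimbra: max(17, 13) = 17
Aveiro-Leiria-Setúbal-Coimbra: max(17, 14, 14) = 17
Aveiro-Setúbal-Leiria-Coimbra: max(3, 14, 13) = 14
Aveiro-Porto-Coimbra: max(5, 12) = 12
Aveiro-Setúbal-Coimbra: max(3, 14) = 14
Aveiro-Coimbra: max(14) = 14
Smallest bottleneck: 12%.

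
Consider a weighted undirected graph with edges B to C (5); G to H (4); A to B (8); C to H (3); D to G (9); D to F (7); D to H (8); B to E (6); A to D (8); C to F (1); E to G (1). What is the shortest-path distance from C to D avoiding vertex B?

8

Paths from C to D avoiding B:
C - H - G - D: 3 + 4 + 9 = 16
C - F - D: 1 + 7 = 8
C - H - D: 3 + 8 = 11
The minimum is 8.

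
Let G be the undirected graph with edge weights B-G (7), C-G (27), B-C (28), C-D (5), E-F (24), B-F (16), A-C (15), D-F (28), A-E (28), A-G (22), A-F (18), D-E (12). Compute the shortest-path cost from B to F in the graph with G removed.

Comparing a few candidate routes:
B → F: 16
B → C → A → F: 28 + 15 + 18 = 61
B → C → D → F: 28 + 5 + 28 = 61
B → C → D → E → F: 28 + 5 + 12 + 24 = 69
B → C → D → E → A → F: 28 + 5 + 12 + 28 + 18 = 91
Best route has total 16.

16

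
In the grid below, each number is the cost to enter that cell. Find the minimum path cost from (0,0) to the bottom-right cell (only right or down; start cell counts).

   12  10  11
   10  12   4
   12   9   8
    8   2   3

Best path: r0c0→r1c0→r2c0→r3c0→r3c1→r3c2
Cost: 12 + 10 + 12 + 8 + 2 + 3 = 47
For comparison, the top-then-right route costs 48.

47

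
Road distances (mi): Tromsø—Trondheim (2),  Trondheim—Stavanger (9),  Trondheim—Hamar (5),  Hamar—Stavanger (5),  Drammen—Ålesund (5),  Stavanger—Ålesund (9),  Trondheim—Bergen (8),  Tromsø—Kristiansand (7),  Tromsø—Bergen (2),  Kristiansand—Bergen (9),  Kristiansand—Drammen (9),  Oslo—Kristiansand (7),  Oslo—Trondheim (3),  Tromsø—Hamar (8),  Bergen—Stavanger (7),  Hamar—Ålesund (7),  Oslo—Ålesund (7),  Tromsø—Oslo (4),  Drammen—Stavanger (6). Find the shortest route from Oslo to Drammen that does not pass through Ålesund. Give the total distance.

Checking several routes:
Oslo -> Trondheim -> Stavanger -> Drammen: 3 + 9 + 6 = 18
Oslo -> Trondheim -> Tromsø -> Bergen -> Stavanger -> Drammen: 3 + 2 + 2 + 7 + 6 = 20
Oslo -> Kristiansand -> Drammen: 7 + 9 = 16
Oslo -> Trondheim -> Hamar -> Stavanger -> Drammen: 3 + 5 + 5 + 6 = 19
Oslo -> Tromsø -> Bergen -> Stavanger -> Drammen: 4 + 2 + 7 + 6 = 19
The minimum is 16 mi.

16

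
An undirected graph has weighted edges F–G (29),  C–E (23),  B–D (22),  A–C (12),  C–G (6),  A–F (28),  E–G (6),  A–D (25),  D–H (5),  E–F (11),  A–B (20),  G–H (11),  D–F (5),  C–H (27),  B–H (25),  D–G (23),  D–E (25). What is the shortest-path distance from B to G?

Checking several routes:
B→D→G: 22 + 23 = 45
B→H→G: 25 + 11 = 36
B→A→C→G: 20 + 12 + 6 = 38
B→D→H→G: 22 + 5 + 11 = 38
B→D→F→E→G: 22 + 5 + 11 + 6 = 44
Best route has total 36.

36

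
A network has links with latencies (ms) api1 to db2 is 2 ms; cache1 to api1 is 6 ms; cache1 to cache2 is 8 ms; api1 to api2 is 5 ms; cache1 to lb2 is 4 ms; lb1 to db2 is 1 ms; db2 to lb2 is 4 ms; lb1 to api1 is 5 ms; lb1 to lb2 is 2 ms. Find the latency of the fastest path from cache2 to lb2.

Routes from cache2 to lb2:
cache2 - cache1 - api1 - db2 - lb1 - lb2: 8 + 6 + 2 + 1 + 2 = 19
cache2 - cache1 - api1 - lb1 - lb2: 8 + 6 + 5 + 2 = 21
cache2 - cache1 - lb2: 8 + 4 = 12
cache2 - cache1 - api1 - db2 - lb2: 8 + 6 + 2 + 4 = 20
cache2 - cache1 - api1 - lb1 - db2 - lb2: 8 + 6 + 5 + 1 + 4 = 24
The minimum is 12 ms.

12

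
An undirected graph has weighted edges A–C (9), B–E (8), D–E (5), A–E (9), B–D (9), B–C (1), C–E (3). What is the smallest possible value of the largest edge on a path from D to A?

Comparing a few candidate routes:
D - B - E - C - A: max(9, 8, 3, 9) = 9
D - E - A: max(5, 9) = 9
D - E - C - A: max(5, 3, 9) = 9
D - E - B - C - A: max(5, 8, 1, 9) = 9
D - B - E - A: max(9, 8, 9) = 9
Smallest bottleneck: 9.

9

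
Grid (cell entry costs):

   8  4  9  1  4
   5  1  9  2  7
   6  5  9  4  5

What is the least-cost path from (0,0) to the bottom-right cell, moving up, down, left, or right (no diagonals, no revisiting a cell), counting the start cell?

Take [0,0] → [0,1] → [0,2] → [0,3] → [1,3] → [2,3] → [2,4] for a total of 8 + 4 + 9 + 1 + 2 + 4 + 5 = 33.

33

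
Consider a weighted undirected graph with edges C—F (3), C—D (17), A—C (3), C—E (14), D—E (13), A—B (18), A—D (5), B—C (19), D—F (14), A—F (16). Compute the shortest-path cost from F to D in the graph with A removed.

Paths from F to D avoiding A:
F - C - D: 3 + 17 = 20
F - D: 14
F - C - E - D: 3 + 14 + 13 = 30
The minimum is 14.

14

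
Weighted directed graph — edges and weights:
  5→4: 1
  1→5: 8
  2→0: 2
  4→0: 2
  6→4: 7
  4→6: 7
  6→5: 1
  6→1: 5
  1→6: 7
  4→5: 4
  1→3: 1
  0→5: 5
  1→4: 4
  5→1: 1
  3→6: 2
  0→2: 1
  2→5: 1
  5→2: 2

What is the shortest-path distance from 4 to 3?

6

Some routes from 4 to 3:
4 - 5 - 1 - 3: 4 + 1 + 1 = 6
4 - 0 - 2 - 5 - 1 - 3: 2 + 1 + 1 + 1 + 1 = 6
4 - 6 - 5 - 1 - 3: 7 + 1 + 1 + 1 = 10
4 - 0 - 5 - 1 - 3: 2 + 5 + 1 + 1 = 9
Best route has total 6.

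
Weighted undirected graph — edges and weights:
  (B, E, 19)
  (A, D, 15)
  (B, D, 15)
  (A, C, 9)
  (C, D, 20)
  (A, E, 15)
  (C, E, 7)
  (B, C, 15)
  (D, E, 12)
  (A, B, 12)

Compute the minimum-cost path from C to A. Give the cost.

9

A few of the C→A routes:
C - E - D - A: 7 + 12 + 15 = 34
C - B - A: 15 + 12 = 27
C - D - A: 20 + 15 = 35
C - A: 9
C - E - A: 7 + 15 = 22
Best route has total 9.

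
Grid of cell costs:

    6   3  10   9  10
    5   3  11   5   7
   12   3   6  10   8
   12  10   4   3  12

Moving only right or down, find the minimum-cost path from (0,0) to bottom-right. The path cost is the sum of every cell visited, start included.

One optimal route is r0c0 -> r0c1 -> r1c1 -> r2c1 -> r2c2 -> r3c2 -> r3c3 -> r3c4.
Its cost is 6 + 3 + 3 + 3 + 6 + 4 + 3 + 12 = 40.
(Top row then right column would cost 65.)

40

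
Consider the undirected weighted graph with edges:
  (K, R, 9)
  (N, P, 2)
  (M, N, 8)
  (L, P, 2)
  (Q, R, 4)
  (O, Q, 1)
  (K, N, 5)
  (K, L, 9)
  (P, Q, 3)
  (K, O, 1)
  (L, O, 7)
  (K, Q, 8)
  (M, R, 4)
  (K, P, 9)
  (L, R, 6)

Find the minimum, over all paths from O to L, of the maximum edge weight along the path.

Some routes from O to L:
O - K - N - P - Q - R - L: max(1, 5, 2, 3, 4, 6) = 6
O - K - N - P - L: max(1, 5, 2, 2) = 5
O - Q - P - L: max(1, 3, 2) = 3
The minimum achievable maximum is 3.

3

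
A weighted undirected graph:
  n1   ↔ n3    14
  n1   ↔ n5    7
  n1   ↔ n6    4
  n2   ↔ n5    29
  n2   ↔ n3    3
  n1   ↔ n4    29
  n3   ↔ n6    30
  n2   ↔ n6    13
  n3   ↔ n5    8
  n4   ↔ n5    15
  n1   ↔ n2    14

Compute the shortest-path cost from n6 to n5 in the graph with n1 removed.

Candidate routes:
n6 -> n3 -> n5: 30 + 8 = 38
n6 -> n2 -> n3 -> n5: 13 + 3 + 8 = 24
n6 -> n2 -> n5: 13 + 29 = 42
n6 -> n3 -> n2 -> n5: 30 + 3 + 29 = 62
Best route has total 24.

24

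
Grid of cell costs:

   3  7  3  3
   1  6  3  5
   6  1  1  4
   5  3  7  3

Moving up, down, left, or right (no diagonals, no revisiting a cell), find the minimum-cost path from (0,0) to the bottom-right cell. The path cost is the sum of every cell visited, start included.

Take [0,0] → [1,0] → [1,1] → [2,1] → [2,2] → [2,3] → [3,3] for a total of 3 + 1 + 6 + 1 + 1 + 4 + 3 = 19.

19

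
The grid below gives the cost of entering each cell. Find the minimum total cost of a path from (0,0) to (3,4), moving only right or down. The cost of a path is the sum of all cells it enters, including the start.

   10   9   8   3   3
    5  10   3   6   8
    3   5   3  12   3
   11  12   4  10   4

44

Path [0,0]→[1,0]→[2,0]→[2,1]→[2,2]→[3,2]→[3,3]→[3,4]: 10 + 5 + 3 + 5 + 3 + 4 + 10 + 4 = 44.
(Top row then right column would cost 48.)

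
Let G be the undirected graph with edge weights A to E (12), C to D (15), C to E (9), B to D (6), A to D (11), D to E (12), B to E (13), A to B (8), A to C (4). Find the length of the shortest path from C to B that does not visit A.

21

A few of the C→B routes:
C→E→D→B: 9 + 12 + 6 = 27
C→D→B: 15 + 6 = 21
C→E→B: 9 + 13 = 22
The minimum is 21.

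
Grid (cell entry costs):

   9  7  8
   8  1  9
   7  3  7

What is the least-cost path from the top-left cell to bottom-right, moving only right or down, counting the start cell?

27

Best path: (0,0) -> (0,1) -> (1,1) -> (2,1) -> (2,2)
Cost: 9 + 7 + 1 + 3 + 7 = 27
For comparison, the top-then-right route costs 40.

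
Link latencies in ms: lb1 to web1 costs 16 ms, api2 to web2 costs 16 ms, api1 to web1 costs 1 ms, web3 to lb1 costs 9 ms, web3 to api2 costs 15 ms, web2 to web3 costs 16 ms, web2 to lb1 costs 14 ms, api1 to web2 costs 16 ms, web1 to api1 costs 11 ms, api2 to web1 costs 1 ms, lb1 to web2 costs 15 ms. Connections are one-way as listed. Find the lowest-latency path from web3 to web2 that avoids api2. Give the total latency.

Paths from web3 to web2 avoiding api2:
web3 - lb1 - web1 - api1 - web2: 9 + 16 + 11 + 16 = 52
web3 - lb1 - web2: 9 + 15 = 24
Shortest: 24 ms.

24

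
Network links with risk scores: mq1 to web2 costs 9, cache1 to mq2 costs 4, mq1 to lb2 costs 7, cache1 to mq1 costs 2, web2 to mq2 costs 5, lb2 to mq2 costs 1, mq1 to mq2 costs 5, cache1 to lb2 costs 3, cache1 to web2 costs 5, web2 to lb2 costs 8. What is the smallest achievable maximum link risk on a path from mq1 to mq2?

Comparing a few candidate routes:
mq1→mq2: max(5) = 5
mq1→cache1→lb2→mq2: max(2, 3, 1) = 3
mq1→cache1→mq2: max(2, 4) = 4
mq1→cache1→web2→mq2: max(2, 5, 5) = 5
mq1→lb2→cache1→mq2: max(7, 3, 4) = 7
Smallest bottleneck: 3.

3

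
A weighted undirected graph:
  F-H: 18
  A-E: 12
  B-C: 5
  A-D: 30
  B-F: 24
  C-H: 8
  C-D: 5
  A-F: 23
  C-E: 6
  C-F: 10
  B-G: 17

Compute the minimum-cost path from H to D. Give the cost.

13

Some routes from H to D:
H -> F -> B -> C -> D: 18 + 24 + 5 + 5 = 52
H -> F -> C -> D: 18 + 10 + 5 = 33
H -> C -> D: 8 + 5 = 13
The minimum is 13.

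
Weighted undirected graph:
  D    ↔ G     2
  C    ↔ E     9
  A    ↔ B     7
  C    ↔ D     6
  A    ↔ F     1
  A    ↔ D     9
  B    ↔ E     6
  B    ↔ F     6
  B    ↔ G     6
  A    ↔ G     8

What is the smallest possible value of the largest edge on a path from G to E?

6

A few of the G→E routes:
G-A-F-B-E: max(8, 1, 6, 6) = 8
G-B-F-A-D-C-E: max(6, 6, 1, 9, 6, 9) = 9
G-B-E: max(6, 6) = 6
G-A-B-E: max(8, 7, 6) = 8
G-B-A-D-C-E: max(6, 7, 9, 6, 9) = 9
Smallest bottleneck: 6.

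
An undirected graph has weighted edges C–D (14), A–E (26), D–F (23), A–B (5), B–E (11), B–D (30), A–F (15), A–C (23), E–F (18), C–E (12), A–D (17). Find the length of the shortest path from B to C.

23

Comparing a few candidate routes:
B-E-C: 11 + 12 = 23
B-A-D-C: 5 + 17 + 14 = 36
B-A-E-C: 5 + 26 + 12 = 43
B-D-C: 30 + 14 = 44
B-A-C: 5 + 23 = 28
Best route has total 23.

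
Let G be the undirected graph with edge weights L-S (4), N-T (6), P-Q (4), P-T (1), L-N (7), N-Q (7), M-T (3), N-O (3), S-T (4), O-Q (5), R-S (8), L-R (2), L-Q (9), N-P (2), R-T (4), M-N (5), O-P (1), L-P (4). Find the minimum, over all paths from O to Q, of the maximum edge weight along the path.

Some routes from O to Q:
O→N→M→T→S→L→P→Q: max(3, 5, 3, 4, 4, 4, 4) = 5
O→P→Q: max(1, 4) = 4
O→N→P→Q: max(3, 2, 4) = 4
O→N→M→T→P→Q: max(3, 5, 3, 1, 4) = 5
Smallest bottleneck: 4.

4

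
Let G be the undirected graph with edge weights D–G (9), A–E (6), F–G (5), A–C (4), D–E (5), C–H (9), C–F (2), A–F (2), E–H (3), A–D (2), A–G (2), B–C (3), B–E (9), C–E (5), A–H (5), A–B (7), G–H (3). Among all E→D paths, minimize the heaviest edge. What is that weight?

Some routes from E to D:
E -> H -> G -> A -> D: max(3, 3, 2, 2) = 3
E -> C -> F -> A -> D: max(5, 2, 2, 2) = 5
E -> C -> F -> G -> H -> A -> D: max(5, 2, 5, 3, 5, 2) = 5
E -> H -> G -> F -> C -> A -> D: max(3, 3, 5, 2, 4, 2) = 5
E -> H -> G -> F -> A -> D: max(3, 3, 5, 2, 2) = 5
E -> H -> A -> D: max(3, 5, 2) = 5
Best route has worst link 3.

3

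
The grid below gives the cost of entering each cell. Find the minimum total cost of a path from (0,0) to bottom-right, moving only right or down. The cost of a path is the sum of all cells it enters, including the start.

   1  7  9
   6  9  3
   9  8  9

Take [0,0] -> [1,0] -> [1,1] -> [1,2] -> [2,2] for a total of 1 + 6 + 9 + 3 + 9 = 28.
For comparison, the top-then-right route costs 29.

28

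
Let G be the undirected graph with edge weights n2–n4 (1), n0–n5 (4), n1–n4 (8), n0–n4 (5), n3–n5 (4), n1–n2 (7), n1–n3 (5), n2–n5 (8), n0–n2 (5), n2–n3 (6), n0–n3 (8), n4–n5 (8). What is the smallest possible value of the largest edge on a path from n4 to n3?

A few of the n4→n3 routes:
n4 -> n0 -> n2 -> n1 -> n3: max(5, 5, 7, 5) = 7
n4 -> n2 -> n1 -> n3: max(1, 7, 5) = 7
n4 -> n0 -> n2 -> n3: max(5, 5, 6) = 6
n4 -> n0 -> n5 -> n3: max(5, 4, 4) = 5
n4 -> n2 -> n0 -> n5 -> n3: max(1, 5, 4, 4) = 5
n4 -> n2 -> n3: max(1, 6) = 6
The minimum achievable maximum is 5.

5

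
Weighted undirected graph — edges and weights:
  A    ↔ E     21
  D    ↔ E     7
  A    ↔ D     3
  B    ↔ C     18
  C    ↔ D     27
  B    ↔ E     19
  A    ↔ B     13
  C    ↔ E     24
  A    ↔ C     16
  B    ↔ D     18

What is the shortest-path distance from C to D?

Some routes from C to D:
C - D: 27
C - E - D: 24 + 7 = 31
C - B - D: 18 + 18 = 36
C - A - D: 16 + 3 = 19
C - B - A - D: 18 + 13 + 3 = 34
Best route has total 19.

19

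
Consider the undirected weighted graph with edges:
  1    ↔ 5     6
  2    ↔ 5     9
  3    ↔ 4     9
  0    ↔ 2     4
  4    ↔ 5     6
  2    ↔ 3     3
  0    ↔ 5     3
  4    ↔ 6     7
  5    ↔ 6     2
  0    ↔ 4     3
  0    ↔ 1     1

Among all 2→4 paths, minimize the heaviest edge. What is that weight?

4

Some routes from 2 to 4:
2-0-5-4: max(4, 3, 6) = 6
2-0-4: max(4, 3) = 4
2-0-5-6-4: max(4, 3, 2, 7) = 7
2-0-1-5-4: max(4, 1, 6, 6) = 6
2-0-1-5-6-4: max(4, 1, 6, 2, 7) = 7
The minimum achievable maximum is 4.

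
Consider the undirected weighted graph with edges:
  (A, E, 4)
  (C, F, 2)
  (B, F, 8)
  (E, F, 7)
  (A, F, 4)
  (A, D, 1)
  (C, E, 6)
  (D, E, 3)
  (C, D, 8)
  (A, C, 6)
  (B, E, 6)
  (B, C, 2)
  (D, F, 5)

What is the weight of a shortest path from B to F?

4

Comparing a few candidate routes:
B → C → A → F: 2 + 6 + 4 = 12
B → F: 8
B → C → F: 2 + 2 = 4
The minimum is 4.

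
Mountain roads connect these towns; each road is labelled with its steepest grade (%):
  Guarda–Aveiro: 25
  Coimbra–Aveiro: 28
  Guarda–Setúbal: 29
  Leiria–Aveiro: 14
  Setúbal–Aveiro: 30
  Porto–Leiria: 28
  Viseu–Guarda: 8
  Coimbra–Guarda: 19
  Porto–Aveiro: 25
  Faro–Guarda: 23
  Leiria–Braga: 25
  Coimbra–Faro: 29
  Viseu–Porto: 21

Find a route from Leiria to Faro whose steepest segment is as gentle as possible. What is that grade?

Comparing a few candidate routes:
Leiria → Aveiro → Guarda → Faro: max(14, 25, 23) = 25
Leiria → Porto → Aveiro → Coimbra → Guarda → Faro: max(28, 25, 28, 19, 23) = 28
Leiria → Porto → Aveiro → Guarda → Faro: max(28, 25, 25, 23) = 28
Leiria → Aveiro → Porto → Viseu → Guarda → Faro: max(14, 25, 21, 8, 23) = 25
Leiria → Porto → Viseu → Guarda → Faro: max(28, 21, 8, 23) = 28
Best route has worst link 25%.

25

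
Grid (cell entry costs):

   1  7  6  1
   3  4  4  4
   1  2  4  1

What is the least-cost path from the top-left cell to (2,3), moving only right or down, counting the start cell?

Take [0,0] -> [1,0] -> [2,0] -> [2,1] -> [2,2] -> [2,3] for a total of 1 + 3 + 1 + 2 + 4 + 1 = 12.
For comparison, the top-then-right route costs 20.

12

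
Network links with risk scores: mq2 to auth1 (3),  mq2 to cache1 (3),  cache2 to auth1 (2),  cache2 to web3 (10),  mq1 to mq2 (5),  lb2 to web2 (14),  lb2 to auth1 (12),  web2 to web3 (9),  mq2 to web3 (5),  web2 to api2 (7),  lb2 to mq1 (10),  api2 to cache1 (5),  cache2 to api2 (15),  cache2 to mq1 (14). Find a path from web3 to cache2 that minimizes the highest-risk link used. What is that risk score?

Comparing a few candidate routes:
web3 - cache2: max(10) = 10
web3 - mq2 - auth1 - cache2: max(5, 3, 2) = 5
web3 - web2 - api2 - cache1 - mq2 - auth1 - cache2: max(9, 7, 5, 3, 3, 2) = 9
Smallest bottleneck: 5.

5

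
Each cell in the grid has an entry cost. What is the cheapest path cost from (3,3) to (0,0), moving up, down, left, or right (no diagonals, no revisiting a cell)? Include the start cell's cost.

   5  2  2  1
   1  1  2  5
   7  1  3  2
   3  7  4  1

Take r3c3→r2c3→r2c2→r2c1→r1c1→r1c0→r0c0 for a total of 1 + 2 + 3 + 1 + 1 + 1 + 5 = 14.

14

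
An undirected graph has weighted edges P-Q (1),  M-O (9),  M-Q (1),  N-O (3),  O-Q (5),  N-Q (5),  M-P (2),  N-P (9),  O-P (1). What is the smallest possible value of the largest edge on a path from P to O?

1

Checking several routes:
P-M-Q-O: max(2, 1, 5) = 5
P-M-Q-N-O: max(2, 1, 5, 3) = 5
P-Q-O: max(1, 5) = 5
P-Q-N-O: max(1, 5, 3) = 5
P-O: max(1) = 1
The minimum achievable maximum is 1.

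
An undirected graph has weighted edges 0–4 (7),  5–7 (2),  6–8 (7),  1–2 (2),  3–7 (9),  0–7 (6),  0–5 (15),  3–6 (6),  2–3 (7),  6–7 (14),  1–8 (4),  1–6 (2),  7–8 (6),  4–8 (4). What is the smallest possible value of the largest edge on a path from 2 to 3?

6

A few of the 2→3 routes:
2 -> 1 -> 6 -> 8 -> 7 -> 3: max(2, 2, 7, 6, 9) = 9
2 -> 1 -> 6 -> 3: max(2, 2, 6) = 6
2 -> 1 -> 8 -> 6 -> 3: max(2, 4, 7, 6) = 7
2 -> 1 -> 6 -> 8 -> 4 -> 0 -> 7 -> 3: max(2, 2, 7, 4, 7, 6, 9) = 9
2 -> 1 -> 8 -> 4 -> 0 -> 7 -> 3: max(2, 4, 4, 7, 6, 9) = 9
2 -> 3: max(7) = 7
The minimum achievable maximum is 6.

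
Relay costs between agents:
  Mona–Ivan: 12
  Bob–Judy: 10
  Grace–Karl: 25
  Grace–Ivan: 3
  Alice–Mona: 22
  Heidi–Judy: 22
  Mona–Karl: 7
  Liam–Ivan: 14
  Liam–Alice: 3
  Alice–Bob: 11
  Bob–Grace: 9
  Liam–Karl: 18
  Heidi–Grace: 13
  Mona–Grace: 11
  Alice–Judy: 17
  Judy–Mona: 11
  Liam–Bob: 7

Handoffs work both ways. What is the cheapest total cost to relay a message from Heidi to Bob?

Checking several routes:
Heidi - Grace - Bob: 13 + 9 = 22
Heidi - Grace - Ivan - Liam - Bob: 13 + 3 + 14 + 7 = 37
Heidi - Judy - Bob: 22 + 10 = 32
The minimum is 22.

22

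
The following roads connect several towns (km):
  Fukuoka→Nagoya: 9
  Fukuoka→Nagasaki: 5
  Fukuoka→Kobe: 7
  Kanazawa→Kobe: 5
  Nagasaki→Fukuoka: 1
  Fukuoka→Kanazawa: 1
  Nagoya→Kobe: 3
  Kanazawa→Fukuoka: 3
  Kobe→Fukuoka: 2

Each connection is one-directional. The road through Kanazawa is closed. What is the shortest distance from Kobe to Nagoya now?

Paths from Kobe to Nagoya avoiding Kanazawa:
Kobe -> Fukuoka -> Nagoya: 2 + 9 = 11
Shortest: 11 km.

11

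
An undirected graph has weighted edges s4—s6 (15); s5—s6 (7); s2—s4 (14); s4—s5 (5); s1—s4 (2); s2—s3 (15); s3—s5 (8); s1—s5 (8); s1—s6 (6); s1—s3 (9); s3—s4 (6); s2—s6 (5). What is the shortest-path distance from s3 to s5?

A few of the s3→s5 routes:
s3-s4-s5: 6 + 5 = 11
s3-s1-s4-s5: 9 + 2 + 5 = 16
s3-s5: 8
s3-s1-s5: 9 + 8 = 17
s3-s4-s1-s5: 6 + 2 + 8 = 16
The minimum is 8.

8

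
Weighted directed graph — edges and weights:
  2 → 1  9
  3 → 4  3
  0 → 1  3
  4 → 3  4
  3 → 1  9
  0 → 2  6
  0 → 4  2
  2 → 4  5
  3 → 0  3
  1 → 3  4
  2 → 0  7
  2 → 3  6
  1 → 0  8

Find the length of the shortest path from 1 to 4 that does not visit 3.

10

Paths from 1 to 4 avoiding 3:
1 -> 0 -> 4: 8 + 2 = 10
1 -> 0 -> 2 -> 4: 8 + 6 + 5 = 19
The minimum is 10.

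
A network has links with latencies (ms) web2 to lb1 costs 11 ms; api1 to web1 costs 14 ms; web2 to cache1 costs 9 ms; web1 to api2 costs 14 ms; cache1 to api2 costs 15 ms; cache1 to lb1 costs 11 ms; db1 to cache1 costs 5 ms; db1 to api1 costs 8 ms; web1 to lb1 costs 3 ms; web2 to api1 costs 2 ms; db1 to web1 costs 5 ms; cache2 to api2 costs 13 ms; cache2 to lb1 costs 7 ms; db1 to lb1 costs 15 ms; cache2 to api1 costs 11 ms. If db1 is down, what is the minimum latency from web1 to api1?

14

Comparing a few candidate routes:
web1 -> lb1 -> cache1 -> web2 -> api1: 3 + 11 + 9 + 2 = 25
web1 -> lb1 -> web2 -> api1: 3 + 11 + 2 = 16
web1 -> api2 -> cache2 -> api1: 14 + 13 + 11 = 38
web1 -> api1: 14
web1 -> api2 -> cache1 -> web2 -> api1: 14 + 15 + 9 + 2 = 40
web1 -> lb1 -> cache2 -> api1: 3 + 7 + 11 = 21
The minimum is 14 ms.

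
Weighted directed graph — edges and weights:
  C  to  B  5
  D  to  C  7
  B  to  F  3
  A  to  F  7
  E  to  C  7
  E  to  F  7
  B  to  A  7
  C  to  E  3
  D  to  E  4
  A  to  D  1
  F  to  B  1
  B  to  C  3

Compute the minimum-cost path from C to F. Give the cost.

Candidate routes:
C → B → A → F: 5 + 7 + 7 = 19
C → E → F: 3 + 7 = 10
C → B → A → D → E → F: 5 + 7 + 1 + 4 + 7 = 24
C → B → F: 5 + 3 = 8
Shortest: 8.

8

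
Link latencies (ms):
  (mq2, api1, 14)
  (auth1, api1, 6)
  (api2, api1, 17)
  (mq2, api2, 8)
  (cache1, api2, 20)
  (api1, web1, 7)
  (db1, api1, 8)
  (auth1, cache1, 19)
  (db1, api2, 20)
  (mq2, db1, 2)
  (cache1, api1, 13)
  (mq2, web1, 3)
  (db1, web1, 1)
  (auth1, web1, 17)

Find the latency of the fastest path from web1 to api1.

7

A few of the web1→api1 routes:
web1-auth1-api1: 17 + 6 = 23
web1-db1-mq2-api1: 1 + 2 + 14 = 17
web1-api1: 7
web1-mq2-api1: 3 + 14 = 17
web1-db1-api1: 1 + 8 = 9
web1-mq2-db1-api1: 3 + 2 + 8 = 13
Shortest: 7 ms.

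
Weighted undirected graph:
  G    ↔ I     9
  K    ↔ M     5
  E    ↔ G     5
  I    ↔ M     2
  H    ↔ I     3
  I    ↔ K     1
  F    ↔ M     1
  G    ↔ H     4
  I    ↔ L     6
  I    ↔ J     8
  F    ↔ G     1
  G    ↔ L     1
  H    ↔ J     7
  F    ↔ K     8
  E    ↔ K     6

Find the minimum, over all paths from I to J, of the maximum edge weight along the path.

7

Some routes from I to J:
I → K → M → F → G → H → J: max(1, 5, 1, 1, 4, 7) = 7
I → K → E → G → H → J: max(1, 6, 5, 4, 7) = 7
I → L → G → H → J: max(6, 1, 4, 7) = 7
Smallest bottleneck: 7.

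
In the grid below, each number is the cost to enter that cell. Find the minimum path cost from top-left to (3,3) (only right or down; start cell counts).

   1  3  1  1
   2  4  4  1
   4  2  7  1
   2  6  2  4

12

Cheapest: (0,0) → (0,1) → (0,2) → (0,3) → (1,3) → (2,3) → (3,3)
  1 + 3 + 1 + 1 + 1 + 1 + 4 = 12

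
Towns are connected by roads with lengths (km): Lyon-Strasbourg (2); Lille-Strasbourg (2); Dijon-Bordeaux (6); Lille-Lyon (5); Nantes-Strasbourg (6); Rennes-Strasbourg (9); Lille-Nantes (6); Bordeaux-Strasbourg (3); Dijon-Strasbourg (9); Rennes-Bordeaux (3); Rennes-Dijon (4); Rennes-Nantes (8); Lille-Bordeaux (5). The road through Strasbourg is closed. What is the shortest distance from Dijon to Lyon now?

Paths from Dijon to Lyon avoiding Strasbourg:
Dijon -> Bordeaux -> Lille -> Lyon: 6 + 5 + 5 = 16
Dijon -> Rennes -> Nantes -> Lille -> Lyon: 4 + 8 + 6 + 5 = 23
Dijon -> Bordeaux -> Rennes -> Nantes -> Lille -> Lyon: 6 + 3 + 8 + 6 + 5 = 28
Dijon -> Rennes -> Bordeaux -> Lille -> Lyon: 4 + 3 + 5 + 5 = 17
Best route has total 16 km.

16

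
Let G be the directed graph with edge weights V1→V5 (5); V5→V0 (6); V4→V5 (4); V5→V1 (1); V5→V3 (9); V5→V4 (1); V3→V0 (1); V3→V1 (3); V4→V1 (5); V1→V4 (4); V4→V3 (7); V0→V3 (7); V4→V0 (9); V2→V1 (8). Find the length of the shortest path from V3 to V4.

7

Candidate routes:
V3 -> V1 -> V5 -> V4: 3 + 5 + 1 = 9
V3 -> V1 -> V4: 3 + 4 = 7
Best route has total 7.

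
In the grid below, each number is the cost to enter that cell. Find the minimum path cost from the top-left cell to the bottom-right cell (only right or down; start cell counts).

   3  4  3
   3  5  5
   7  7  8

Take (0,0) -> (0,1) -> (0,2) -> (1,2) -> (2,2) for a total of 3 + 4 + 3 + 5 + 8 = 23.

23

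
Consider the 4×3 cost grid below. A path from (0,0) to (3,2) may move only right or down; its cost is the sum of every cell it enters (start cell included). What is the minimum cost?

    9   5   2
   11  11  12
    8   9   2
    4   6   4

Cheapest: [0,0] [0,1] [0,2] [1,2] [2,2] [3,2]
  9 + 5 + 2 + 12 + 2 + 4 = 34

34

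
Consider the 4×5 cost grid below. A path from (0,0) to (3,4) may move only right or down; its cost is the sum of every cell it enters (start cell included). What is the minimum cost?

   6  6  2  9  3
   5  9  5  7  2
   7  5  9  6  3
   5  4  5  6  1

32

Path [0,0] → [0,1] → [0,2] → [0,3] → [0,4] → [1,4] → [2,4] → [3,4]: 6 + 6 + 2 + 9 + 3 + 2 + 3 + 1 = 32.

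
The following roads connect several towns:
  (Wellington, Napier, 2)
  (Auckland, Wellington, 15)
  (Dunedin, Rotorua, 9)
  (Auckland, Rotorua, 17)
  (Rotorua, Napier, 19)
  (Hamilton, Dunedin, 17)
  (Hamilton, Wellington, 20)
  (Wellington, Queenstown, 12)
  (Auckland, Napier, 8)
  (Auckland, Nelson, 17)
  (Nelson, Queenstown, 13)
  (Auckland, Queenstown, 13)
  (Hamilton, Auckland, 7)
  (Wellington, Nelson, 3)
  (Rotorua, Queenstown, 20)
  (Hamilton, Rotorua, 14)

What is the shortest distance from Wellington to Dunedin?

30

Comparing a few candidate routes:
Wellington→Napier→Auckland→Rotorua→Dunedin: 2 + 8 + 17 + 9 = 36
Wellington→Hamilton→Dunedin: 20 + 17 = 37
Wellington→Napier→Rotorua→Dunedin: 2 + 19 + 9 = 30
Wellington→Napier→Auckland→Hamilton→Dunedin: 2 + 8 + 7 + 17 = 34
Best route has total 30.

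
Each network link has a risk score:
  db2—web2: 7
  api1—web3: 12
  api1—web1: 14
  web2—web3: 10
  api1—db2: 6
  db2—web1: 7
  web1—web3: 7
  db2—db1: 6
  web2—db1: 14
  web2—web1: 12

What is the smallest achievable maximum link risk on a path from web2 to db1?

7

Some routes from web2 to db1:
web2-db2-db1: max(7, 6) = 7
web2-web3-web1-db2-db1: max(10, 7, 7, 6) = 10
web2-web3-api1-db2-db1: max(10, 12, 6, 6) = 12
Smallest bottleneck: 7.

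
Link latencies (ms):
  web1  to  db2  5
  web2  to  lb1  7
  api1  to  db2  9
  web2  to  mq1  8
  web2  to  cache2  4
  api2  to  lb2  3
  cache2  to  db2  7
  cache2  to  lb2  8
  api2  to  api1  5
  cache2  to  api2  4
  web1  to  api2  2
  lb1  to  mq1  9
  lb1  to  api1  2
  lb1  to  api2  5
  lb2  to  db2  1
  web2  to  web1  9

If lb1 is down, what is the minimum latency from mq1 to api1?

Comparing a few candidate routes:
mq1 - web2 - cache2 - db2 - lb2 - api2 - api1: 8 + 4 + 7 + 1 + 3 + 5 = 28
mq1 - web2 - cache2 - db2 - api1: 8 + 4 + 7 + 9 = 28
mq1 - web2 - cache2 - lb2 - api2 - api1: 8 + 4 + 8 + 3 + 5 = 28
mq1 - web2 - cache2 - api2 - api1: 8 + 4 + 4 + 5 = 21
mq1 - web2 - web1 - api2 - api1: 8 + 9 + 2 + 5 = 24
Shortest: 21 ms.

21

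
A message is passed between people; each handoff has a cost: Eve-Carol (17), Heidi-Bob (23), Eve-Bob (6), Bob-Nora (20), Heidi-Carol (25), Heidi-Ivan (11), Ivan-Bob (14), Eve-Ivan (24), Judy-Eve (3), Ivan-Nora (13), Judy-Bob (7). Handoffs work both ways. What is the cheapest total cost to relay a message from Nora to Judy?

27

Checking several routes:
Nora→Bob→Judy: 20 + 7 = 27
Nora→Ivan→Bob→Judy: 13 + 14 + 7 = 34
Nora→Ivan→Bob→Eve→Judy: 13 + 14 + 6 + 3 = 36
Nora→Bob→Eve→Judy: 20 + 6 + 3 = 29
The minimum is 27.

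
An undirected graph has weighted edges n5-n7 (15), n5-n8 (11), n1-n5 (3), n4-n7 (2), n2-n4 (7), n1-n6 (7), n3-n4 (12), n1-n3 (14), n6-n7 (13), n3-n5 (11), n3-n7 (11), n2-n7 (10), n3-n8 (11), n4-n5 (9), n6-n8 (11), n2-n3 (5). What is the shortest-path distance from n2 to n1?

Checking several routes:
n2 → n4 → n5 → n1: 7 + 9 + 3 = 19
n2 → n7 → n4 → n5 → n1: 10 + 2 + 9 + 3 = 24
n2 → n3 → n1: 5 + 14 = 19
n2 → n3 → n5 → n1: 5 + 11 + 3 = 19
Best route has total 19.

19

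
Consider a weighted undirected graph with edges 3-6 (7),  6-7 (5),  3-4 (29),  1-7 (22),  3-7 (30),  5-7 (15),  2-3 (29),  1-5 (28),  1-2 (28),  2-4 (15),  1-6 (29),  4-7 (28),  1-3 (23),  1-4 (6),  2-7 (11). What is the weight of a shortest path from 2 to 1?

Some routes from 2 to 1:
2 - 1: 28
2 - 7 - 4 - 1: 11 + 28 + 6 = 45
2 - 7 - 6 - 1: 11 + 5 + 29 = 45
2 - 7 - 1: 11 + 22 = 33
2 - 4 - 1: 15 + 6 = 21
The minimum is 21.

21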